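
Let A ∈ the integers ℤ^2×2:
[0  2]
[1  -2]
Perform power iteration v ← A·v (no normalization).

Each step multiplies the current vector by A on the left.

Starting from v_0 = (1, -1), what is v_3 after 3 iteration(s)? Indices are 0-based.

v_0 = (1, -1).
v_1 = A·v_0 = (-2, 3).
v_2 = A·v_1 = (6, -8).
v_3 = A·v_2 = (-16, 22).

v_3 = (-16, 22)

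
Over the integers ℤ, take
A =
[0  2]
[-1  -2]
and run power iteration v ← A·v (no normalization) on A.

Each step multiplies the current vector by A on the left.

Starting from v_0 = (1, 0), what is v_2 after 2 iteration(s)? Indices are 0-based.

v_0 = (1, 0).
v_1 = A·v_0 = (0, -1).
v_2 = A·v_1 = (-2, 2).

v_2 = (-2, 2)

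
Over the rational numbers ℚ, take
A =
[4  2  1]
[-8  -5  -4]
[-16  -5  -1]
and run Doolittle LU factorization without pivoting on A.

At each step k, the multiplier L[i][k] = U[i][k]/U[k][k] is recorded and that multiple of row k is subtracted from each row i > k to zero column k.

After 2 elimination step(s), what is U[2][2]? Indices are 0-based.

U[2][2] = -3

Step 1: pivot at (0,0) is 4.
  row1 ← row1 − (-2)·row0  ⇒  L[1][0]=-2, U row1=(0, -1, -2)
  row2 ← row2 − (-4)·row0  ⇒  L[2][0]=-4, U row2=(0, 3, 3)
Step 2: pivot at (1,1) is -1.
  row2 ← row2 − (-3)·row1  ⇒  L[2][1]=-3, U row2=(0, 0, -3)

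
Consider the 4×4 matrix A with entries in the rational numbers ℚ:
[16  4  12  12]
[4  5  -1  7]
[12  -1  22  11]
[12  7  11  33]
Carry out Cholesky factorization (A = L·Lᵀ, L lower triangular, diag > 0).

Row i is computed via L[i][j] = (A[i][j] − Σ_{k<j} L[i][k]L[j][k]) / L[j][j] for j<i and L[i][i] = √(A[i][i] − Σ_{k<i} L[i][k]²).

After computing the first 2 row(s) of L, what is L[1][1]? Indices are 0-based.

Step 1: L[0][0] = √(16) = 4.
  L[1][0] = (4) / L[0][0] = 1.
Step 2: L[1][1] = √(4) = 2.

L[1][1] = 2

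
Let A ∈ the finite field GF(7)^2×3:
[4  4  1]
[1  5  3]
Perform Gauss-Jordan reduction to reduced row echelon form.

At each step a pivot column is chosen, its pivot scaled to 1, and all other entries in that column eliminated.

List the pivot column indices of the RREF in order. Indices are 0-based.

pivot columns: 0, 1

pivot(0,0)=4: scale R0 → (1, 1, 2)
  clear (1,0): R1 −= (1)R0 → (0, 4, 1)
pivot(1,1)=4: scale R1 → (0, 1, 2)
  clear (0,1): R0 −= (1)R1 → (1, 0, 0)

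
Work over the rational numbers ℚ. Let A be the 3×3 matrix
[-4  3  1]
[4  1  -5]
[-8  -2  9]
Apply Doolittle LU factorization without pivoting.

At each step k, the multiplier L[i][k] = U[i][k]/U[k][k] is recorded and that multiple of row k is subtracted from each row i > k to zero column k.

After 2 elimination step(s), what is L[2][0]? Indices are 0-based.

Step 1: pivot at (0,0) is -4.
  row1 ← row1 − (-1)·row0  ⇒  L[1][0]=-1, U row1=(0, 4, -4)
  row2 ← row2 − (2)·row0  ⇒  L[2][0]=2, U row2=(0, -8, 7)
Step 2: pivot at (1,1) is 4.
  row2 ← row2 − (-2)·row1  ⇒  L[2][1]=-2, U row2=(0, 0, -1)

L[2][0] = 2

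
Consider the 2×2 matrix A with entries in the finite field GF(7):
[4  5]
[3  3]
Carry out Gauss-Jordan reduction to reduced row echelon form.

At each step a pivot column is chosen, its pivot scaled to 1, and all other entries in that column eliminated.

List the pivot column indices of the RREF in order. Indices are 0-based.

[1] R0 /= 4  ⇒  (1, 3)
     R1 -= 3·R0  ⇒  (0, 1)
[2] R1 /= 1  ⇒  (0, 1)
     R0 -= 3·R1  ⇒  (1, 0)

pivot columns: 0, 1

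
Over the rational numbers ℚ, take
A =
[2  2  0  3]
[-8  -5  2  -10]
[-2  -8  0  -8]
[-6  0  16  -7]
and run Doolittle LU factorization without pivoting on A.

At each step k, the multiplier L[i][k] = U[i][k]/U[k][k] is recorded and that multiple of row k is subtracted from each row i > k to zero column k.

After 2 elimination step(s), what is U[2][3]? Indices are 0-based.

U[2][3] = -1

[col 0] pivot 2
  R1 -= -4*R0 → (0, 3, 2, 2)  (L[1][0] := -4)
  R2 -= -1*R0 → (0, -6, 0, -5)  (L[2][0] := -1)
  R3 -= -3*R0 → (0, 6, 16, 2)  (L[3][0] := -3)
[col 1] pivot 3
  R2 -= -2*R1 → (0, 0, 4, -1)  (L[2][1] := -2)
  R3 -= 2*R1 → (0, 0, 12, -2)  (L[3][1] := 2)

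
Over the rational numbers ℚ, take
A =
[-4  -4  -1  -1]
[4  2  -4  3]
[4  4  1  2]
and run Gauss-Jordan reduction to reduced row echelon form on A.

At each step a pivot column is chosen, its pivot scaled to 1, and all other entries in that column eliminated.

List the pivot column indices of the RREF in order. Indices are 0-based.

pivot columns: 0, 1, 3

step 1: normalize row 0 (÷-4) = (1, 1, 1/4, 1/4)
  row 1: subtract 4×row0 = (0, -2, -5, 2)
  row 2: subtract 4×row0 = (0, 0, 0, 1)
step 2: normalize row 1 (÷-2) = (0, 1, 5/2, -1)
  row 0: subtract 1×row1 = (1, 0, -9/4, 5/4)
skip col 2 (zero from row 2)
step 3: normalize row 2 (÷1) = (0, 0, 0, 1)
  row 0: subtract 5/4×row2 = (1, 0, -9/4, 0)
  row 1: subtract -1×row2 = (0, 1, 5/2, 0)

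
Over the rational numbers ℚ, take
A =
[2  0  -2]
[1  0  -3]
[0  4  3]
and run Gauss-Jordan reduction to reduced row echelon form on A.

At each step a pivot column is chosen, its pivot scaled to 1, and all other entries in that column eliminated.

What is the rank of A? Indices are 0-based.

rank = 3

pivot(0,0)=2: scale R0 → (1, 0, -1)
  clear (1,0): R1 −= (1)R0 → (0, 0, -2)
pivot(1,1): swap R1↔R2
pivot(1,1)=4: scale R1 → (0, 1, 3/4)
pivot(2,2)=-2: scale R2 → (0, 0, 1)
  clear (0,2): R0 −= (-1)R2 → (1, 0, 0)
  clear (1,2): R1 −= (3/4)R2 → (0, 1, 0)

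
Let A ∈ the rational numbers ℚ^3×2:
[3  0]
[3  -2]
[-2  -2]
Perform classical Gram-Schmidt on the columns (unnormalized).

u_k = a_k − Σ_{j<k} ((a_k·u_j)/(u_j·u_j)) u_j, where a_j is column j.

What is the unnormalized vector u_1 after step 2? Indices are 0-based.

Step 1: u_0 = a_0 = (3, 3, -2).
Step 2: u_1 = a_1 − (-1/11)·u_0 = (3/11, -19/11, -24/11).

u_1 = (3/11, -19/11, -24/11)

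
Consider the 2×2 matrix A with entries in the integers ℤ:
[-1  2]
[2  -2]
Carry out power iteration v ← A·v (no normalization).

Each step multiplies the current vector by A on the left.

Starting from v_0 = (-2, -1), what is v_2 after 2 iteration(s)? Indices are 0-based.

v_0 = (-2, -1).
v_1 = A·v_0 = (0, -2).
v_2 = A·v_1 = (-4, 4).

v_2 = (-4, 4)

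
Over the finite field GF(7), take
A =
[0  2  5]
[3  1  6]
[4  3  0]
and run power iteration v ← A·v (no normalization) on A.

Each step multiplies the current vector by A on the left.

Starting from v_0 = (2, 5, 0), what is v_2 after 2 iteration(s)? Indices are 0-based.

v_0 = (2, 5, 0).
v_1 = A·v_0 = (3, 4, 2).
v_2 = A·v_1 = (4, 4, 3).

v_2 = (4, 4, 3)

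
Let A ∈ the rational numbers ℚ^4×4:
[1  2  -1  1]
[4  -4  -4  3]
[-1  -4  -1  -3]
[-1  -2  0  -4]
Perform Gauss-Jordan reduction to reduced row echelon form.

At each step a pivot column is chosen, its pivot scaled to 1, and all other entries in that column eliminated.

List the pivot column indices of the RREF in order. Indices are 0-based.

pivot columns: 0, 1, 2, 3

pivot(0,0)=1: scale R0 → (1, 2, -1, 1)
  clear (1,0): R1 −= (4)R0 → (0, -12, 0, -1)
  clear (2,0): R2 −= (-1)R0 → (0, -2, -2, -2)
  clear (3,0): R3 −= (-1)R0 → (0, 0, -1, -3)
pivot(1,1)=-12: scale R1 → (0, 1, 0, 1/12)
  clear (0,1): R0 −= (2)R1 → (1, 0, -1, 5/6)
  clear (2,1): R2 −= (-2)R1 → (0, 0, -2, -11/6)
pivot(2,2)=-2: scale R2 → (0, 0, 1, 11/12)
  clear (0,2): R0 −= (-1)R2 → (1, 0, 0, 7/4)
  clear (3,2): R3 −= (-1)R2 → (0, 0, 0, -25/12)
pivot(3,3)=-25/12: scale R3 → (0, 0, 0, 1)
  clear (0,3): R0 −= (7/4)R3 → (1, 0, 0, 0)
  clear (1,3): R1 −= (1/12)R3 → (0, 1, 0, 0)
  clear (2,3): R2 −= (11/12)R3 → (0, 0, 1, 0)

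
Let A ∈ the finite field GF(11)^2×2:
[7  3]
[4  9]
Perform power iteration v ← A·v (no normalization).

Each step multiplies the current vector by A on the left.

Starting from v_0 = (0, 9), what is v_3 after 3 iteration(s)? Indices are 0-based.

v_0 = (0, 9).
v_1 = A·v_0 = (5, 4).
v_2 = A·v_1 = (3, 1).
v_3 = A·v_2 = (2, 10).

v_3 = (2, 10)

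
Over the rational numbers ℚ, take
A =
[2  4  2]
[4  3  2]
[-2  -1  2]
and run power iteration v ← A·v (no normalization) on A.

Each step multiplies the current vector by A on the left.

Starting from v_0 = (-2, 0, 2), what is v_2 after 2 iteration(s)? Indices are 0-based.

v_0 = (-2, 0, 2).
v_1 = A·v_0 = (0, -4, 8).
v_2 = A·v_1 = (0, 4, 20).

v_2 = (0, 4, 20)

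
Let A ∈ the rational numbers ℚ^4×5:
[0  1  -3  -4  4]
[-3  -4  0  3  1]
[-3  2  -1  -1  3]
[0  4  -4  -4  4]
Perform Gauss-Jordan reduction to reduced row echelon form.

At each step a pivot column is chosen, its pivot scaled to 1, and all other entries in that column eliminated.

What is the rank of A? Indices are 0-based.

rank = 4

[1] R0 <-> R1
[1] R0 /= -3  ⇒  (1, 4/3, 0, -1, -1/3)
     R2 -= -3·R0  ⇒  (0, 6, -1, -4, 2)
[2] R1 /= 1  ⇒  (0, 1, -3, -4, 4)
     R0 -= 4/3·R1  ⇒  (1, 0, 4, 13/3, -17/3)
     R2 -= 6·R1  ⇒  (0, 0, 17, 20, -22)
     R3 -= 4·R1  ⇒  (0, 0, 8, 12, -12)
[3] R2 /= 17  ⇒  (0, 0, 1, 20/17, -22/17)
     R0 -= 4·R2  ⇒  (1, 0, 0, -19/51, -25/51)
     R1 -= -3·R2  ⇒  (0, 1, 0, -8/17, 2/17)
     R3 -= 8·R2  ⇒  (0, 0, 0, 44/17, -28/17)
[4] R3 /= 44/17  ⇒  (0, 0, 0, 1, -7/11)
     R0 -= -19/51·R3  ⇒  (1, 0, 0, 0, -8/11)
     R1 -= -8/17·R3  ⇒  (0, 1, 0, 0, -2/11)
     R2 -= 20/17·R3  ⇒  (0, 0, 1, 0, -6/11)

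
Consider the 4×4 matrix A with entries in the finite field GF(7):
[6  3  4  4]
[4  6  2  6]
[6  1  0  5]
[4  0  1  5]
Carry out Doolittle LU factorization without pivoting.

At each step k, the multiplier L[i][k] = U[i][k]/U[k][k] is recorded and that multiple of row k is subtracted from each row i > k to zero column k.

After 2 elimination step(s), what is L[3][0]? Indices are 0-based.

[col 0] pivot 6
  R1 -= 3*R0 → (0, 4, 4, 1)  (L[1][0] := 3)
  R2 -= 1*R0 → (0, 5, 3, 1)  (L[2][0] := 1)
  R3 -= 3*R0 → (0, 5, 3, 0)  (L[3][0] := 3)
[col 1] pivot 4
  R2 -= 3*R1 → (0, 0, 5, 5)  (L[2][1] := 3)
  R3 -= 3*R1 → (0, 0, 5, 4)  (L[3][1] := 3)

L[3][0] = 3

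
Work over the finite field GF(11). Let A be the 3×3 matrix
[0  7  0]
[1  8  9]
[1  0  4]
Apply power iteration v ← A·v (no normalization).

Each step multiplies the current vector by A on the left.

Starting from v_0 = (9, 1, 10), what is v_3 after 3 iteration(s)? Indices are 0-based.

v_3 = (9, 6, 10)

v_0 = (9, 1, 10).
v_1 = A·v_0 = (7, 8, 5).
v_2 = A·v_1 = (1, 6, 5).
v_3 = A·v_2 = (9, 6, 10).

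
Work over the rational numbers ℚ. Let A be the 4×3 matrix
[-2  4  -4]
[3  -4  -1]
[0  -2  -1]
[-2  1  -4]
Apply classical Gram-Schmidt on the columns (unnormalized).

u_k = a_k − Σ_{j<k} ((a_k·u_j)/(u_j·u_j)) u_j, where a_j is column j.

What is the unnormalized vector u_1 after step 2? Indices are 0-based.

Step 1: u_0 = a_0 = (-2, 3, 0, -2).
Step 2: u_1 = a_1 − (-22/17)·u_0 = (24/17, -2/17, -2, -27/17).

u_1 = (24/17, -2/17, -2, -27/17)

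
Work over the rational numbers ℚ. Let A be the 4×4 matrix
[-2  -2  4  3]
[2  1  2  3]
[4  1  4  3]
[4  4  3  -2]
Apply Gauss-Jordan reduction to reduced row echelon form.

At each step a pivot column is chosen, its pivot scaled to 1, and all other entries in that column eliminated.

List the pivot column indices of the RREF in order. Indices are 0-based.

step 1: normalize row 0 (÷-2) = (1, 1, -2, -3/2)
  row 1: subtract 2×row0 = (0, -1, 6, 6)
  row 2: subtract 4×row0 = (0, -3, 12, 9)
  row 3: subtract 4×row0 = (0, 0, 11, 4)
step 2: normalize row 1 (÷-1) = (0, 1, -6, -6)
  row 0: subtract 1×row1 = (1, 0, 4, 9/2)
  row 2: subtract -3×row1 = (0, 0, -6, -9)
step 3: normalize row 2 (÷-6) = (0, 0, 1, 3/2)
  row 0: subtract 4×row2 = (1, 0, 0, -3/2)
  row 1: subtract -6×row2 = (0, 1, 0, 3)
  row 3: subtract 11×row2 = (0, 0, 0, -25/2)
step 4: normalize row 3 (÷-25/2) = (0, 0, 0, 1)
  row 0: subtract -3/2×row3 = (1, 0, 0, 0)
  row 1: subtract 3×row3 = (0, 1, 0, 0)
  row 2: subtract 3/2×row3 = (0, 0, 1, 0)

pivot columns: 0, 1, 2, 3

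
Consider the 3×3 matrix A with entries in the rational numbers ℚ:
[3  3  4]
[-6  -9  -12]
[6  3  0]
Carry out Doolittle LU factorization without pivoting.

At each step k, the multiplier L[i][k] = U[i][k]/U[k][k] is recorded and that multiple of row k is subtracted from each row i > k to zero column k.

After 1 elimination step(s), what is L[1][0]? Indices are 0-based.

Step 1: pivot at (0,0) is 3.
  row1 ← row1 − (-2)·row0  ⇒  L[1][0]=-2, U row1=(0, -3, -4)
  row2 ← row2 − (2)·row0  ⇒  L[2][0]=2, U row2=(0, -3, -8)

L[1][0] = -2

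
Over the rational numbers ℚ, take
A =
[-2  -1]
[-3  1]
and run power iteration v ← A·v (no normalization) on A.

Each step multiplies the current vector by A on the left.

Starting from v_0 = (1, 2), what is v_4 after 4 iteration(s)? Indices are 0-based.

v_4 = (74, 71)

v_0 = (1, 2).
v_1 = A·v_0 = (-4, -1).
v_2 = A·v_1 = (9, 11).
v_3 = A·v_2 = (-29, -16).
v_4 = A·v_3 = (74, 71).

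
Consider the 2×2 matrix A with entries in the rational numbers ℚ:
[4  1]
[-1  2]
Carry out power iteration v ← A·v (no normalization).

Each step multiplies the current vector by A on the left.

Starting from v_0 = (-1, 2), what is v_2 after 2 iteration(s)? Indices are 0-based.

v_0 = (-1, 2).
v_1 = A·v_0 = (-2, 5).
v_2 = A·v_1 = (-3, 12).

v_2 = (-3, 12)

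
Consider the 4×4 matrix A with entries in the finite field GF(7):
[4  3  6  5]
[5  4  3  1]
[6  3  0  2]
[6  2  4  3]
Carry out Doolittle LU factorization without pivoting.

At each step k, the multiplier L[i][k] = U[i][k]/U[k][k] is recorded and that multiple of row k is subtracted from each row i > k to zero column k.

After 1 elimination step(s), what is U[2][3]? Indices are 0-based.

U[2][3] = 5

k=0: U[0][0]=4
  eliminate (1,0): mult=3, new row 1: (0, 2, 6, 0); set L[1][0]=3
  eliminate (2,0): mult=5, new row 2: (0, 2, 5, 5); set L[2][0]=5
  eliminate (3,0): mult=5, new row 3: (0, 1, 2, 6); set L[3][0]=5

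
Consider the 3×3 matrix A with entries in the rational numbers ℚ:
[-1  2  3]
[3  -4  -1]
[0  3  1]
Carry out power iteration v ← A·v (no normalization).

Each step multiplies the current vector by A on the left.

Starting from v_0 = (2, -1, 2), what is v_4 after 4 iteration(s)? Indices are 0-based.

v_4 = (56, -364, 278)

v_0 = (2, -1, 2).
v_1 = A·v_0 = (2, 8, -1).
v_2 = A·v_1 = (11, -25, 23).
v_3 = A·v_2 = (8, 110, -52).
v_4 = A·v_3 = (56, -364, 278).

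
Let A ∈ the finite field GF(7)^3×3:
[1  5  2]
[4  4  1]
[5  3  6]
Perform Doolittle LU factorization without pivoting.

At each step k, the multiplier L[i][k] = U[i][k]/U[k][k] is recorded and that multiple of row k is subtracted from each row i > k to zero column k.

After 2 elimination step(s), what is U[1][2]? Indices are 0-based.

Step 1: pivot at (0,0) is 1.
  row1 ← row1 − (4)·row0  ⇒  L[1][0]=4, U row1=(0, 5, 0)
  row2 ← row2 − (5)·row0  ⇒  L[2][0]=5, U row2=(0, 6, 3)
Step 2: pivot at (1,1) is 5.
  row2 ← row2 − (4)·row1  ⇒  L[2][1]=4, U row2=(0, 0, 3)

U[1][2] = 0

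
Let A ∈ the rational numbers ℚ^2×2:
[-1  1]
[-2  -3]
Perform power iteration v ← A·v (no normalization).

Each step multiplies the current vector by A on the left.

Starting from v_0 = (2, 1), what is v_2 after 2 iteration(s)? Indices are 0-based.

v_2 = (-6, 23)

v_0 = (2, 1).
v_1 = A·v_0 = (-1, -7).
v_2 = A·v_1 = (-6, 23).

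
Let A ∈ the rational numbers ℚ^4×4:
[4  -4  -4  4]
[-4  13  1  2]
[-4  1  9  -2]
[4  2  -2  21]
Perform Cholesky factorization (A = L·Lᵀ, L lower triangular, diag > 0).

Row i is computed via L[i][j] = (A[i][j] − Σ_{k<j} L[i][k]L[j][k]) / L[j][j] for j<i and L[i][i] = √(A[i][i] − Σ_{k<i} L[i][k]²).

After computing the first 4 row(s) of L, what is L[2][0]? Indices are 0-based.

L[2][0] = -2

Step 1: L[0][0] = √(4) = 2.
  L[1][0] = (-4) / L[0][0] = -2.
Step 2: L[1][1] = √(9) = 3.
  L[2][0] = (-4) / L[0][0] = -2.
  L[2][1] = (-3) / L[1][1] = -1.
Step 3: L[2][2] = √(4) = 2.
  L[3][0] = (4) / L[0][0] = 2.
  L[3][1] = (6) / L[1][1] = 2.
  L[3][2] = (4) / L[2][2] = 2.
Step 4: L[3][3] = √(9) = 3.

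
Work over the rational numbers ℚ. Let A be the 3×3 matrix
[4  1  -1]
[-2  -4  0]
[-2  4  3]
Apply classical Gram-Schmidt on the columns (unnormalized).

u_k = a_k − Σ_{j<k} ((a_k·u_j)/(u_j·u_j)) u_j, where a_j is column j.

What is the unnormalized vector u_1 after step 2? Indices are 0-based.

u_1 = (1/3, -11/3, 13/3)

Step 1: u_0 = a_0 = (4, -2, -2).
Step 2: u_1 = a_1 − (1/6)·u_0 = (1/3, -11/3, 13/3).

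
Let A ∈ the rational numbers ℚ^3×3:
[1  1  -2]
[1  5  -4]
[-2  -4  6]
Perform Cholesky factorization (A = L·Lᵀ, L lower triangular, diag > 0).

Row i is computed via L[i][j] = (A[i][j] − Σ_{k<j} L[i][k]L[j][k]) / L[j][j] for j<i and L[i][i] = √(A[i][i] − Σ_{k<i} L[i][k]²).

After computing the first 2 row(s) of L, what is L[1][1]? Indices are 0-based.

Step 1: L[0][0] = √(1) = 1.
  L[1][0] = (1) / L[0][0] = 1.
Step 2: L[1][1] = √(4) = 2.

L[1][1] = 2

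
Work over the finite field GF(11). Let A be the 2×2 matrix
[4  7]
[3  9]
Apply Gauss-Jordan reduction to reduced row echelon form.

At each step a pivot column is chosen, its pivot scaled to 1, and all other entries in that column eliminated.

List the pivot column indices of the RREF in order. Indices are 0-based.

pivot columns: 0, 1

[1] R0 /= 4  ⇒  (1, 10)
     R1 -= 3·R0  ⇒  (0, 1)
[2] R1 /= 1  ⇒  (0, 1)
     R0 -= 10·R1  ⇒  (1, 0)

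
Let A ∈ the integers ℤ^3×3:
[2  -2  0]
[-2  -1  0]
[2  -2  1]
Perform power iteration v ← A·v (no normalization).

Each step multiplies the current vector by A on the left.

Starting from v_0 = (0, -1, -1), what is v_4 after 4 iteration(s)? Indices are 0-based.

v_4 = (26, -29, 43)

v_0 = (0, -1, -1).
v_1 = A·v_0 = (2, 1, 1).
v_2 = A·v_1 = (2, -5, 3).
v_3 = A·v_2 = (14, 1, 17).
v_4 = A·v_3 = (26, -29, 43).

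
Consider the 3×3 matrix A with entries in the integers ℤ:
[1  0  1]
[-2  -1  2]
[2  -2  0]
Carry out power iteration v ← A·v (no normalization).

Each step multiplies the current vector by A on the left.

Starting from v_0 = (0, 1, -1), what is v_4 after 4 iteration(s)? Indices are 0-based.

v_0 = (0, 1, -1).
v_1 = A·v_0 = (-1, -3, -2).
v_2 = A·v_1 = (-3, 1, 4).
v_3 = A·v_2 = (1, 13, -8).
v_4 = A·v_3 = (-7, -31, -24).

v_4 = (-7, -31, -24)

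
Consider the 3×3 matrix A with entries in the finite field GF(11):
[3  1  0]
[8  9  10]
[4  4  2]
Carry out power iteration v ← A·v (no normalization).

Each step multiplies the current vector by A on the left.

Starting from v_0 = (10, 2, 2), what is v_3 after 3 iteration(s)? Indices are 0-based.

v_3 = (5, 5, 2)

v_0 = (10, 2, 2).
v_1 = A·v_0 = (10, 8, 8).
v_2 = A·v_1 = (5, 1, 0).
v_3 = A·v_2 = (5, 5, 2).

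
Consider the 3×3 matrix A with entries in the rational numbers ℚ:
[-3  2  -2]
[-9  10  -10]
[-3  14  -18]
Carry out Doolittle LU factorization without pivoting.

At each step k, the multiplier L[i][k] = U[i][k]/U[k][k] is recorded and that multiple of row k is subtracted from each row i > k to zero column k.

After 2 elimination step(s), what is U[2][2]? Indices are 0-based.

U[2][2] = -4

k=0: U[0][0]=-3
  eliminate (1,0): mult=3, new row 1: (0, 4, -4); set L[1][0]=3
  eliminate (2,0): mult=1, new row 2: (0, 12, -16); set L[2][0]=1
k=1: U[1][1]=4
  eliminate (2,1): mult=3, new row 2: (0, 0, -4); set L[2][1]=3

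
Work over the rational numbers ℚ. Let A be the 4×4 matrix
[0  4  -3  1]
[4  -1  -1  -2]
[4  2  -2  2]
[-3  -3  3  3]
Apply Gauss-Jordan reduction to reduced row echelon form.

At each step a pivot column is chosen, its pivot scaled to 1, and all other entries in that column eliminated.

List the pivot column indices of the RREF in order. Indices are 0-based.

pivot columns: 0, 1, 2, 3

step 1: exchange rows 0,1
step 1: normalize row 0 (÷4) = (1, -1/4, -1/4, -1/2)
  row 2: subtract 4×row0 = (0, 3, -1, 4)
  row 3: subtract -3×row0 = (0, -15/4, 9/4, 3/2)
step 2: normalize row 1 (÷4) = (0, 1, -3/4, 1/4)
  row 0: subtract -1/4×row1 = (1, 0, -7/16, -7/16)
  row 2: subtract 3×row1 = (0, 0, 5/4, 13/4)
  row 3: subtract -15/4×row1 = (0, 0, -9/16, 39/16)
step 3: normalize row 2 (÷5/4) = (0, 0, 1, 13/5)
  row 0: subtract -7/16×row2 = (1, 0, 0, 7/10)
  row 1: subtract -3/4×row2 = (0, 1, 0, 11/5)
  row 3: subtract -9/16×row2 = (0, 0, 0, 39/10)
step 4: normalize row 3 (÷39/10) = (0, 0, 0, 1)
  row 0: subtract 7/10×row3 = (1, 0, 0, 0)
  row 1: subtract 11/5×row3 = (0, 1, 0, 0)
  row 2: subtract 13/5×row3 = (0, 0, 1, 0)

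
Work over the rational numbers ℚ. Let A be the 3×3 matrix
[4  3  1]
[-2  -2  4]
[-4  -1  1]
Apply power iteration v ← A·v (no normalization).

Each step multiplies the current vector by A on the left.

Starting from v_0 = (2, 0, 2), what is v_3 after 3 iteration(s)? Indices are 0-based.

v_3 = (-22, -188, -182)

v_0 = (2, 0, 2).
v_1 = A·v_0 = (10, 4, -6).
v_2 = A·v_1 = (46, -52, -50).
v_3 = A·v_2 = (-22, -188, -182).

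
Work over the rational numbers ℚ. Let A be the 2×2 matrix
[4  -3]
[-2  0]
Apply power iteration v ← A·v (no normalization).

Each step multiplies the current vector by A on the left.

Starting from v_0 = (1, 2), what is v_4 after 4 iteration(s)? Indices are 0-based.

v_0 = (1, 2).
v_1 = A·v_0 = (-2, -2).
v_2 = A·v_1 = (-2, 4).
v_3 = A·v_2 = (-20, 4).
v_4 = A·v_3 = (-92, 40).

v_4 = (-92, 40)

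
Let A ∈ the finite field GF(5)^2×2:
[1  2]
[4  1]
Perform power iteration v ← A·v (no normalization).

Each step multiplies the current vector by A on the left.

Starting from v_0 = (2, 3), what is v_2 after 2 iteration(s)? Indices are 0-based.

v_2 = (0, 3)

v_0 = (2, 3).
v_1 = A·v_0 = (3, 1).
v_2 = A·v_1 = (0, 3).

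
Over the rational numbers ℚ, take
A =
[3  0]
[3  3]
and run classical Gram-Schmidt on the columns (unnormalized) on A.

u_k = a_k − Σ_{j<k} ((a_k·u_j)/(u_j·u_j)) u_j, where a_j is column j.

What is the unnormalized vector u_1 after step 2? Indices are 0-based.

u_1 = (-3/2, 3/2)

Step 1: u_0 = a_0 = (3, 3).
Step 2: u_1 = a_1 − (1/2)·u_0 = (-3/2, 3/2).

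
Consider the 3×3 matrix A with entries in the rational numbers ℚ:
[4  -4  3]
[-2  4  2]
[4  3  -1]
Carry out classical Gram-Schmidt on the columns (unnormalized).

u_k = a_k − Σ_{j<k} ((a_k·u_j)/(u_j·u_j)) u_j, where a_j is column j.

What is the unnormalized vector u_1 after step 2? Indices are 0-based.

Step 1: u_0 = a_0 = (4, -2, 4).
Step 2: u_1 = a_1 − (-1/3)·u_0 = (-8/3, 10/3, 13/3).

u_1 = (-8/3, 10/3, 13/3)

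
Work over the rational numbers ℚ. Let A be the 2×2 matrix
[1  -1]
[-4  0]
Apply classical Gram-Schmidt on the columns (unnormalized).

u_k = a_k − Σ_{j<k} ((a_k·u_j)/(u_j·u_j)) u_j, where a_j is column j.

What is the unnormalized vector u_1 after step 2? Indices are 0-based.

Step 1: u_0 = a_0 = (1, -4).
Step 2: u_1 = a_1 − (-1/17)·u_0 = (-16/17, -4/17).

u_1 = (-16/17, -4/17)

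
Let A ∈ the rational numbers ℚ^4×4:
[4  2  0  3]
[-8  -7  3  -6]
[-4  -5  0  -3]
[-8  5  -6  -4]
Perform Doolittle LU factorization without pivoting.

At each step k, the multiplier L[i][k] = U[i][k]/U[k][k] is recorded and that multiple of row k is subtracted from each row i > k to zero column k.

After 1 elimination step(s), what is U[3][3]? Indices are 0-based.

Step 1: pivot at (0,0) is 4.
  row1 ← row1 − (-2)·row0  ⇒  L[1][0]=-2, U row1=(0, -3, 3, 0)
  row2 ← row2 − (-1)·row0  ⇒  L[2][0]=-1, U row2=(0, -3, 0, 0)
  row3 ← row3 − (-2)·row0  ⇒  L[3][0]=-2, U row3=(0, 9, -6, 2)

U[3][3] = 2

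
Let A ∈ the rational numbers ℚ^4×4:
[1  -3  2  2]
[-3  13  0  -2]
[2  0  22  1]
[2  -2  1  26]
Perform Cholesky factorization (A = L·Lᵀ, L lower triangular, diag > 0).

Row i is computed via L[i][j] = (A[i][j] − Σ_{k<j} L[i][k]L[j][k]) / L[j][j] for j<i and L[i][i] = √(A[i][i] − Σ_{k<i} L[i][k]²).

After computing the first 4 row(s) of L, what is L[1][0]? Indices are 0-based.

Step 1: L[0][0] = √(1) = 1.
  L[1][0] = (-3) / L[0][0] = -3.
Step 2: L[1][1] = √(4) = 2.
  L[2][0] = (2) / L[0][0] = 2.
  L[2][1] = (6) / L[1][1] = 3.
Step 3: L[2][2] = √(9) = 3.
  L[3][0] = (2) / L[0][0] = 2.
  L[3][1] = (4) / L[1][1] = 2.
  L[3][2] = (-9) / L[2][2] = -3.
Step 4: L[3][3] = √(9) = 3.

L[1][0] = -3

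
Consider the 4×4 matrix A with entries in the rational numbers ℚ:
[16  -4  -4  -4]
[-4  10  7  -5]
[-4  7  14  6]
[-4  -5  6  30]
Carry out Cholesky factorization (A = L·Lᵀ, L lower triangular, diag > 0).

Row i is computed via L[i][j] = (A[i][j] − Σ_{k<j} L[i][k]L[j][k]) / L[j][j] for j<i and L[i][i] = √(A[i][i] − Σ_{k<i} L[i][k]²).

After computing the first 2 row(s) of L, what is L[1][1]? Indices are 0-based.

Step 1: L[0][0] = √(16) = 4.
  L[1][0] = (-4) / L[0][0] = -1.
Step 2: L[1][1] = √(9) = 3.

L[1][1] = 3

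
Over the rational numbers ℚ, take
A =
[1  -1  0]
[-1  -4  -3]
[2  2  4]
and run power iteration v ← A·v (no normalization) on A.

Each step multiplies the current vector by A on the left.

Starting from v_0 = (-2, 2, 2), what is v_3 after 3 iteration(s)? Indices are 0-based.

v_3 = (-20, -120, 72)

v_0 = (-2, 2, 2).
v_1 = A·v_0 = (-4, -12, 8).
v_2 = A·v_1 = (8, 28, 0).
v_3 = A·v_2 = (-20, -120, 72).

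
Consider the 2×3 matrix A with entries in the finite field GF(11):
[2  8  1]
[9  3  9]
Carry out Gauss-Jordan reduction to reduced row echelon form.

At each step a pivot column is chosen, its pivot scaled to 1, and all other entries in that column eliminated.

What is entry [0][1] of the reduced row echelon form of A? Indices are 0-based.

step 1: normalize row 0 (÷2) = (1, 4, 6)
  row 1: subtract 9×row0 = (0, 0, 10)
skip col 1 (zero from row 1)
step 2: normalize row 1 (÷10) = (0, 0, 1)
  row 0: subtract 6×row1 = (1, 4, 0)

M[0][1] = 4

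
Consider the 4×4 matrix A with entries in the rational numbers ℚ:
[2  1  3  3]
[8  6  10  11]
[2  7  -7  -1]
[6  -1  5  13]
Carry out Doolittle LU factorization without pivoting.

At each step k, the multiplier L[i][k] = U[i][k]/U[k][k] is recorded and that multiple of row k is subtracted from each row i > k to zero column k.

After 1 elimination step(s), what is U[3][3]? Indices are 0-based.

U[3][3] = 4

k=0: U[0][0]=2
  eliminate (1,0): mult=4, new row 1: (0, 2, -2, -1); set L[1][0]=4
  eliminate (2,0): mult=1, new row 2: (0, 6, -10, -4); set L[2][0]=1
  eliminate (3,0): mult=3, new row 3: (0, -4, -4, 4); set L[3][0]=3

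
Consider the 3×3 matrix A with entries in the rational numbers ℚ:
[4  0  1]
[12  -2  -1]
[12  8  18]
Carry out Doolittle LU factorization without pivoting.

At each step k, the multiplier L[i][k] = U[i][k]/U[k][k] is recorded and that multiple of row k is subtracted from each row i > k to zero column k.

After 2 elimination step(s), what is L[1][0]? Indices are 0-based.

L[1][0] = 3

[col 0] pivot 4
  R1 -= 3*R0 → (0, -2, -4)  (L[1][0] := 3)
  R2 -= 3*R0 → (0, 8, 15)  (L[2][0] := 3)
[col 1] pivot -2
  R2 -= -4*R1 → (0, 0, -1)  (L[2][1] := -4)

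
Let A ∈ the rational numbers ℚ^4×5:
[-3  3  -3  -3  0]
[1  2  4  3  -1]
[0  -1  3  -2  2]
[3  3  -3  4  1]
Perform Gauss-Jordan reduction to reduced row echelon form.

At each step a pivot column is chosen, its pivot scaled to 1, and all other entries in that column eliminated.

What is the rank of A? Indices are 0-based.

step 1: normalize row 0 (÷-3) = (1, -1, 1, 1, 0)
  row 1: subtract 1×row0 = (0, 3, 3, 2, -1)
  row 3: subtract 3×row0 = (0, 6, -6, 1, 1)
step 2: normalize row 1 (÷3) = (0, 1, 1, 2/3, -1/3)
  row 0: subtract -1×row1 = (1, 0, 2, 5/3, -1/3)
  row 2: subtract -1×row1 = (0, 0, 4, -4/3, 5/3)
  row 3: subtract 6×row1 = (0, 0, -12, -3, 3)
step 3: normalize row 2 (÷4) = (0, 0, 1, -1/3, 5/12)
  row 0: subtract 2×row2 = (1, 0, 0, 7/3, -7/6)
  row 1: subtract 1×row2 = (0, 1, 0, 1, -3/4)
  row 3: subtract -12×row2 = (0, 0, 0, -7, 8)
step 4: normalize row 3 (÷-7) = (0, 0, 0, 1, -8/7)
  row 0: subtract 7/3×row3 = (1, 0, 0, 0, 3/2)
  row 1: subtract 1×row3 = (0, 1, 0, 0, 11/28)
  row 2: subtract -1/3×row3 = (0, 0, 1, 0, 1/28)

rank = 4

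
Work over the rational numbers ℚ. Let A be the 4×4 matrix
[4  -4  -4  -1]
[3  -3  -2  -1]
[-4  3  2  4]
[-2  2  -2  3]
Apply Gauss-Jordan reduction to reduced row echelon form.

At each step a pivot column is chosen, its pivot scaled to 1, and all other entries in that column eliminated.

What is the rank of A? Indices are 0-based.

pivot(0,0)=4: scale R0 → (1, -1, -1, -1/4)
  clear (1,0): R1 −= (3)R0 → (0, 0, 1, -1/4)
  clear (2,0): R2 −= (-4)R0 → (0, -1, -2, 3)
  clear (3,0): R3 −= (-2)R0 → (0, 0, -4, 5/2)
pivot(1,1): swap R1↔R2
pivot(1,1)=-1: scale R1 → (0, 1, 2, -3)
  clear (0,1): R0 −= (-1)R1 → (1, 0, 1, -13/4)
pivot(2,2)=1: scale R2 → (0, 0, 1, -1/4)
  clear (0,2): R0 −= (1)R2 → (1, 0, 0, -3)
  clear (1,2): R1 −= (2)R2 → (0, 1, 0, -5/2)
  clear (3,2): R3 −= (-4)R2 → (0, 0, 0, 3/2)
pivot(3,3)=3/2: scale R3 → (0, 0, 0, 1)
  clear (0,3): R0 −= (-3)R3 → (1, 0, 0, 0)
  clear (1,3): R1 −= (-5/2)R3 → (0, 1, 0, 0)
  clear (2,3): R2 −= (-1/4)R3 → (0, 0, 1, 0)

rank = 4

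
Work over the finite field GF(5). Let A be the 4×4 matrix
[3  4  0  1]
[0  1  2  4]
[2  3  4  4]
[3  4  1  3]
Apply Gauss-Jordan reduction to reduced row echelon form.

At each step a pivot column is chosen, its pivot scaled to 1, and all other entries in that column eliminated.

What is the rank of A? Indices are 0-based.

pivot(0,0)=3: scale R0 → (1, 3, 0, 2)
  clear (2,0): R2 −= (2)R0 → (0, 2, 4, 0)
  clear (3,0): R3 −= (3)R0 → (0, 0, 1, 2)
pivot(1,1)=1: scale R1 → (0, 1, 2, 4)
  clear (0,1): R0 −= (3)R1 → (1, 0, 4, 0)
  clear (2,1): R2 −= (2)R1 → (0, 0, 0, 2)
pivot(2,2): swap R2↔R3
pivot(2,2)=1: scale R2 → (0, 0, 1, 2)
  clear (0,2): R0 −= (4)R2 → (1, 0, 0, 2)
  clear (1,2): R1 −= (2)R2 → (0, 1, 0, 0)
pivot(3,3)=2: scale R3 → (0, 0, 0, 1)
  clear (0,3): R0 −= (2)R3 → (1, 0, 0, 0)
  clear (2,3): R2 −= (2)R3 → (0, 0, 1, 0)

rank = 4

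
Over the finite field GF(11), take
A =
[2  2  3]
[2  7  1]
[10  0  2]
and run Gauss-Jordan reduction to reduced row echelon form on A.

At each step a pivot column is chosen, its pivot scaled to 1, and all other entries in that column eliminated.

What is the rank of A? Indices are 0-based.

pivot(0,0)=2: scale R0 → (1, 1, 7)
  clear (1,0): R1 −= (2)R0 → (0, 5, 9)
  clear (2,0): R2 −= (10)R0 → (0, 1, 9)
pivot(1,1)=5: scale R1 → (0, 1, 4)
  clear (0,1): R0 −= (1)R1 → (1, 0, 3)
  clear (2,1): R2 −= (1)R1 → (0, 0, 5)
pivot(2,2)=5: scale R2 → (0, 0, 1)
  clear (0,2): R0 −= (3)R2 → (1, 0, 0)
  clear (1,2): R1 −= (4)R2 → (0, 1, 0)

rank = 3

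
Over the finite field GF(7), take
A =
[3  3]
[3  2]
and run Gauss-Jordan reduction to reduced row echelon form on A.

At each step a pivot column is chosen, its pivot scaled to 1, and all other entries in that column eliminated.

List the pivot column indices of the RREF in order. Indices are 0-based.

step 1: normalize row 0 (÷3) = (1, 1)
  row 1: subtract 3×row0 = (0, 6)
step 2: normalize row 1 (÷6) = (0, 1)
  row 0: subtract 1×row1 = (1, 0)

pivot columns: 0, 1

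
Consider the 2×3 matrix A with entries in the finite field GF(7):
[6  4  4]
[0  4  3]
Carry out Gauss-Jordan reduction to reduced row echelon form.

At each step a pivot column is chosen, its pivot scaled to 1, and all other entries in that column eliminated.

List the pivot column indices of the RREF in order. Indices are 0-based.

pivot columns: 0, 1

pivot(0,0)=6: scale R0 → (1, 3, 3)
pivot(1,1)=4: scale R1 → (0, 1, 6)
  clear (0,1): R0 −= (3)R1 → (1, 0, 6)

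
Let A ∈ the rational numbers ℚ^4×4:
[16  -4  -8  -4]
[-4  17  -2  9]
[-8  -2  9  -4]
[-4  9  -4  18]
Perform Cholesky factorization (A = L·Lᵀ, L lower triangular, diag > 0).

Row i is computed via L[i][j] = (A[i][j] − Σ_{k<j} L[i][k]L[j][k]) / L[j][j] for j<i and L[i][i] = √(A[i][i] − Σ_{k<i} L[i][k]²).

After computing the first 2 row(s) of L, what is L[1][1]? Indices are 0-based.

Step 1: L[0][0] = √(16) = 4.
  L[1][0] = (-4) / L[0][0] = -1.
Step 2: L[1][1] = √(16) = 4.

L[1][1] = 4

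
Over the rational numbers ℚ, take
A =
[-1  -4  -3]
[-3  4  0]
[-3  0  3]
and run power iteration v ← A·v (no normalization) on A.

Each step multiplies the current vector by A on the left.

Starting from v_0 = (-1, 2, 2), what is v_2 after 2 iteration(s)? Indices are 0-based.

v_0 = (-1, 2, 2).
v_1 = A·v_0 = (-13, 11, 9).
v_2 = A·v_1 = (-58, 83, 66).

v_2 = (-58, 83, 66)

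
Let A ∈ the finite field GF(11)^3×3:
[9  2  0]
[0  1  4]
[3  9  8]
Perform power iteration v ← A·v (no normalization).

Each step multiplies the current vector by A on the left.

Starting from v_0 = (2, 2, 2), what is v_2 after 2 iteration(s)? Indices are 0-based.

v_2 = (9, 5, 3)

v_0 = (2, 2, 2).
v_1 = A·v_0 = (0, 10, 7).
v_2 = A·v_1 = (9, 5, 3).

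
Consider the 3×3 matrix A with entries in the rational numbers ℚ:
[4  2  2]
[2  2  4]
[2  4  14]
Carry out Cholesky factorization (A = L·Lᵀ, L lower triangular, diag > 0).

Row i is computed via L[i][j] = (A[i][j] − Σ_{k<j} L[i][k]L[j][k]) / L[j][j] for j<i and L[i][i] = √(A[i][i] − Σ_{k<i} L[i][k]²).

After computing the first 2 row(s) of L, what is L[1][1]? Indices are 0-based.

L[1][1] = 1

Step 1: L[0][0] = √(4) = 2.
  L[1][0] = (2) / L[0][0] = 1.
Step 2: L[1][1] = √(1) = 1.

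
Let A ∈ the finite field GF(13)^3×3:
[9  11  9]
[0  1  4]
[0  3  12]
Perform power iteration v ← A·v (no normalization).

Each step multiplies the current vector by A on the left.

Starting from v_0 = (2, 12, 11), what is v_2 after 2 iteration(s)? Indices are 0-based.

v_0 = (2, 12, 11).
v_1 = A·v_0 = (2, 4, 12).
v_2 = A·v_1 = (1, 0, 0).

v_2 = (1, 0, 0)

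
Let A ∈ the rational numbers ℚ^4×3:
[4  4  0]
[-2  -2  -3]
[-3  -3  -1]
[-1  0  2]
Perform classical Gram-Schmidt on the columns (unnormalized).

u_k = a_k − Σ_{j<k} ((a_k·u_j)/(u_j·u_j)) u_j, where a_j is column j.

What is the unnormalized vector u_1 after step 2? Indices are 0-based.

Step 1: u_0 = a_0 = (4, -2, -3, -1).
Step 2: u_1 = a_1 − (29/30)·u_0 = (2/15, -1/15, -1/10, 29/30).

u_1 = (2/15, -1/15, -1/10, 29/30)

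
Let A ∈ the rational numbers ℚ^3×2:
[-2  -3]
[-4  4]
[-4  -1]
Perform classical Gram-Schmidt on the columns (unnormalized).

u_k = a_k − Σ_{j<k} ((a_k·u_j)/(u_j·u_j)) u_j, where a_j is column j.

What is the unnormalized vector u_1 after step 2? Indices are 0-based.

Step 1: u_0 = a_0 = (-2, -4, -4).
Step 2: u_1 = a_1 − (-1/6)·u_0 = (-10/3, 10/3, -5/3).

u_1 = (-10/3, 10/3, -5/3)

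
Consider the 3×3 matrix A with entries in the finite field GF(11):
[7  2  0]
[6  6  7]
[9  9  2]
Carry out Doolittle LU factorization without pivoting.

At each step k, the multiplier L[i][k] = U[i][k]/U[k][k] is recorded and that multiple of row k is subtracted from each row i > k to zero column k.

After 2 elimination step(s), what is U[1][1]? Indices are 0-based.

U[1][1] = 9

Step 1: pivot at (0,0) is 7.
  row1 ← row1 − (4)·row0  ⇒  L[1][0]=4, U row1=(0, 9, 7)
  row2 ← row2 − (6)·row0  ⇒  L[2][0]=6, U row2=(0, 8, 2)
Step 2: pivot at (1,1) is 9.
  row2 ← row2 − (7)·row1  ⇒  L[2][1]=7, U row2=(0, 0, 8)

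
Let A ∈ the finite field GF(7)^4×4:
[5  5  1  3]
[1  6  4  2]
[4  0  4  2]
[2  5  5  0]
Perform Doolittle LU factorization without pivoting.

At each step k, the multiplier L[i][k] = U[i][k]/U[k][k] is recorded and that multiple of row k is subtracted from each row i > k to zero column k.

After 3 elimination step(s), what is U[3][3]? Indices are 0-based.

U[3][3] = 2

k=0: U[0][0]=5
  eliminate (1,0): mult=3, new row 1: (0, 5, 1, 0); set L[1][0]=3
  eliminate (2,0): mult=5, new row 2: (0, 3, 6, 1); set L[2][0]=5
  eliminate (3,0): mult=6, new row 3: (0, 3, 6, 3); set L[3][0]=6
k=1: U[1][1]=5
  eliminate (2,1): mult=2, new row 2: (0, 0, 4, 1); set L[2][1]=2
  eliminate (3,1): mult=2, new row 3: (0, 0, 4, 3); set L[3][1]=2
k=2: U[2][2]=4
  eliminate (3,2): mult=1, new row 3: (0, 0, 0, 2); set L[3][2]=1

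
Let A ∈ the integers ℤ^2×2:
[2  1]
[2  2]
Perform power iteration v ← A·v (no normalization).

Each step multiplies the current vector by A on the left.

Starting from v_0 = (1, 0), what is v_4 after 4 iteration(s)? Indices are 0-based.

v_4 = (68, 96)

v_0 = (1, 0).
v_1 = A·v_0 = (2, 2).
v_2 = A·v_1 = (6, 8).
v_3 = A·v_2 = (20, 28).
v_4 = A·v_3 = (68, 96).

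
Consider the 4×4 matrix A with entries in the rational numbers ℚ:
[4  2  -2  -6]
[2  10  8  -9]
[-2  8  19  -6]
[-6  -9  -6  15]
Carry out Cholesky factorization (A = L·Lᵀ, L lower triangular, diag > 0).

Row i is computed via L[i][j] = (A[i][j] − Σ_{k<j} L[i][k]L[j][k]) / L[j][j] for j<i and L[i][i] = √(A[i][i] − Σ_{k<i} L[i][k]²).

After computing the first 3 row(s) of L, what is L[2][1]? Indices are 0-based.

Step 1: L[0][0] = √(4) = 2.
  L[1][0] = (2) / L[0][0] = 1.
Step 2: L[1][1] = √(9) = 3.
  L[2][0] = (-2) / L[0][0] = -1.
  L[2][1] = (9) / L[1][1] = 3.
Step 3: L[2][2] = √(9) = 3.

L[2][1] = 3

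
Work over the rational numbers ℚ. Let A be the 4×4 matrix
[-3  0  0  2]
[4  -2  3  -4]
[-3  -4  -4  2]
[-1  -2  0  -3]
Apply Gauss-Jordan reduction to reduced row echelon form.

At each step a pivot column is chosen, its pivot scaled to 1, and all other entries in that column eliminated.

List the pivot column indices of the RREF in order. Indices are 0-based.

pivot columns: 0, 1, 2, 3

pivot(0,0)=-3: scale R0 → (1, 0, 0, -2/3)
  clear (1,0): R1 −= (4)R0 → (0, -2, 3, -4/3)
  clear (2,0): R2 −= (-3)R0 → (0, -4, -4, 0)
  clear (3,0): R3 −= (-1)R0 → (0, -2, 0, -11/3)
pivot(1,1)=-2: scale R1 → (0, 1, -3/2, 2/3)
  clear (2,1): R2 −= (-4)R1 → (0, 0, -10, 8/3)
  clear (3,1): R3 −= (-2)R1 → (0, 0, -3, -7/3)
pivot(2,2)=-10: scale R2 → (0, 0, 1, -4/15)
  clear (1,2): R1 −= (-3/2)R2 → (0, 1, 0, 4/15)
  clear (3,2): R3 −= (-3)R2 → (0, 0, 0, -47/15)
pivot(3,3)=-47/15: scale R3 → (0, 0, 0, 1)
  clear (0,3): R0 −= (-2/3)R3 → (1, 0, 0, 0)
  clear (1,3): R1 −= (4/15)R3 → (0, 1, 0, 0)
  clear (2,3): R2 −= (-4/15)R3 → (0, 0, 1, 0)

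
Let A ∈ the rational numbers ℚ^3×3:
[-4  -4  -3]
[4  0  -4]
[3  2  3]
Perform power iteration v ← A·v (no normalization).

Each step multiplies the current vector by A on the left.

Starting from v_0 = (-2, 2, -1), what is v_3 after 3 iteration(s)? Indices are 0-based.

v_0 = (-2, 2, -1).
v_1 = A·v_0 = (3, -4, -5).
v_2 = A·v_1 = (19, 32, -14).
v_3 = A·v_2 = (-162, 132, 79).

v_3 = (-162, 132, 79)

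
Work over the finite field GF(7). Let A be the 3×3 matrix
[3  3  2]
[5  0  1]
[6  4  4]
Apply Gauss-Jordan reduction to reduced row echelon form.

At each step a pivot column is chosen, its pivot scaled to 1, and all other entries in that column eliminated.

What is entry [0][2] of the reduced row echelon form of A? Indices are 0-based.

step 1: normalize row 0 (÷3) = (1, 1, 3)
  row 1: subtract 5×row0 = (0, 2, 0)
  row 2: subtract 6×row0 = (0, 5, 0)
step 2: normalize row 1 (÷2) = (0, 1, 0)
  row 0: subtract 1×row1 = (1, 0, 3)
  row 2: subtract 5×row1 = (0, 0, 0)
skip col 2 (zero from row 2)

M[0][2] = 3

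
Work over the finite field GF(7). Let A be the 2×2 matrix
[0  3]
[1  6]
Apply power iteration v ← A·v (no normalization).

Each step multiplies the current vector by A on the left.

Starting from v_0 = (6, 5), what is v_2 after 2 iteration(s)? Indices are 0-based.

v_0 = (6, 5).
v_1 = A·v_0 = (1, 1).
v_2 = A·v_1 = (3, 0).

v_2 = (3, 0)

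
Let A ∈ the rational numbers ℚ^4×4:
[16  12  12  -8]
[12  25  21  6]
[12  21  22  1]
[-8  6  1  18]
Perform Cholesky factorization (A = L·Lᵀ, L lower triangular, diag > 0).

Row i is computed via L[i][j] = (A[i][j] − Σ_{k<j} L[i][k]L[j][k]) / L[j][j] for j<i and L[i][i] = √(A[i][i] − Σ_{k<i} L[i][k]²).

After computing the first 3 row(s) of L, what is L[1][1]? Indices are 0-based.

L[1][1] = 4

Step 1: L[0][0] = √(16) = 4.
  L[1][0] = (12) / L[0][0] = 3.
Step 2: L[1][1] = √(16) = 4.
  L[2][0] = (12) / L[0][0] = 3.
  L[2][1] = (12) / L[1][1] = 3.
Step 3: L[2][2] = √(4) = 2.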